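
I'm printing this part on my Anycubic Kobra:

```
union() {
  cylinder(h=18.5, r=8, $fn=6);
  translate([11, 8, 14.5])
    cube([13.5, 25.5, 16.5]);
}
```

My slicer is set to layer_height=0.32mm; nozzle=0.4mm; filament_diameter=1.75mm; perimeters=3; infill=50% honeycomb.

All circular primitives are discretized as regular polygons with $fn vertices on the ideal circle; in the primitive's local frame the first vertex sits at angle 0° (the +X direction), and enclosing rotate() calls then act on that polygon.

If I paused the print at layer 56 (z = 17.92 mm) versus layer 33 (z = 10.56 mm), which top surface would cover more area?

layer 56 (z = 17.92 mm)

Layer 56 (z = 17.92): the cylinder: section is a regular 6-gon, circumradius r=8 (area = (6/2)·8.000²·sin(360°/6) = 166.28 mm²); the cube at (11, 8) is present — its section is the full 13.5×25.5 rectangle (area 344.25 mm²); Merging all regions: the 2 present regions are separate (no shared area or edge), so areas and boundary lengths simply add and each stays a separate island — area = 510.53 mm². So its area = 510.53 mm². Layer 33 (z = 10.56): the cylinder: section is a regular 6-gon, circumradius r=8 (area = (6/2)·8.000²·sin(360°/6) = 166.28 mm²); the cube at (11, 8) is absent (z outside [14.5, 31]); Merging all regions: only the r=8 cylinder is present, so the union is just that shape — area = 166.28 mm². So its area = 166.28 mm². Layer 56 is larger (510.53 vs 166.28 mm²).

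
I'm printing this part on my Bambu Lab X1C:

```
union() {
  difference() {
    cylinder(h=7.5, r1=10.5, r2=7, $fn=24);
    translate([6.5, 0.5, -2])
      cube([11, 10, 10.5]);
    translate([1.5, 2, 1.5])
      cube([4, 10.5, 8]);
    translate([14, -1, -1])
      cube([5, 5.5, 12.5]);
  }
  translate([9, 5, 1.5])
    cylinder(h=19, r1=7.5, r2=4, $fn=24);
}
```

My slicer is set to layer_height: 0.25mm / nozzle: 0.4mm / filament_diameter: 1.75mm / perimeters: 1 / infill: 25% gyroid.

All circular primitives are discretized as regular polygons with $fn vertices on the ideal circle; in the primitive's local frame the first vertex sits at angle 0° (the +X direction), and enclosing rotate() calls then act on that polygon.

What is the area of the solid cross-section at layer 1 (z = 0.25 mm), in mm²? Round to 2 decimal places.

315.42 mm²

At z = 0.25 mm: the cone: at t=0.033 of its height the radius interpolates to r₁+(r₂−r₁)t = 10.383, giving a regular 24-gon of that circumradius (area = (24/2)·10.383²·sin(360°/24) = 334.85 mm²); the 11×10 cube at (6.5, 0.5) contributes its full rectangle (area 110.00 mm²); the cube at (1.5, 2) is absent (z outside [1.5, 9.5]); the cube at (14, -1) is present — its section is the full 5×5.5 rectangle (area 27.50 mm²); After the difference (first − rest): starting from the cone (334.85 mm²), the 11×10 cube at (6.5, 0.5) partially overlaps it — only the 19.43 mm² overlap (of its 110.00 mm²) is removed, clipping the outline; the 5×5.5 cube at (14, -1) misses the remaining region (no effect) — area = 315.42 mm²; the cone at (9, 5) is not intersected at this z (z outside [1.5, 20.5]); Merging all regions: only the result so far is present, so the union is just that shape — area = 315.42 mm². Overall, the cross-section is a single solid region. Net area = 315.42 mm².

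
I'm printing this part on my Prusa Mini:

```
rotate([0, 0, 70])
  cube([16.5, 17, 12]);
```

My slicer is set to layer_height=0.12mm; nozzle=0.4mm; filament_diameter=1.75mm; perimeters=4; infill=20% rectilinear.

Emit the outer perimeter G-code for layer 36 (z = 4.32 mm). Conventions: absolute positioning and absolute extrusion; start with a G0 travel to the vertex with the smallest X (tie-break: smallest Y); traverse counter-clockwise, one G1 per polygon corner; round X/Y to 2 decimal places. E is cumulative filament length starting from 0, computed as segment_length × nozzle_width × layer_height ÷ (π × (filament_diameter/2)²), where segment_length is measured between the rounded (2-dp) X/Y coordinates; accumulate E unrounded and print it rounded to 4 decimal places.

G0 X-15.97 Y5.81 Z4.32
G1 X0.00 Y0.00 E0.3391
G1 X5.64 Y15.50 E0.6683
G1 X-10.33 Y21.32 E1.0075
G1 X-15.97 Y5.81 E1.3368

At z = 4.32 mm: the cube (footprint 16.5×17) is included at this height; (whole slice rotated 70° about Z — lengths, areas and connectivity unchanged). The outline is a single polygon with 4 vertices. Extrusion per mm of travel: 0.4 × 0.12 / (π × 0.875²) = 0.019956. Accumulating E over each segment gives final E = 1.3368.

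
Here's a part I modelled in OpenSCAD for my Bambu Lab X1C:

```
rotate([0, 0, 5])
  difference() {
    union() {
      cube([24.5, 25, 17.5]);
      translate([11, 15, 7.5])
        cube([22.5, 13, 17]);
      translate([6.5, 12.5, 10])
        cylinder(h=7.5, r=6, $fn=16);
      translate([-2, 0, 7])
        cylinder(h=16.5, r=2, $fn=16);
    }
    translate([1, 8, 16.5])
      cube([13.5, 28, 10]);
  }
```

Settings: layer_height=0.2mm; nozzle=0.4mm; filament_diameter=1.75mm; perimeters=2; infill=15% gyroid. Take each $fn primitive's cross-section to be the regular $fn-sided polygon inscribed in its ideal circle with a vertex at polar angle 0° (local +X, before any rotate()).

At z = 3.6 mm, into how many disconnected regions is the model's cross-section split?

At z = 3.6 mm: the cube (footprint 24.5×25) is included at this height; the cube at (11, 15) is absent (z outside [7.5, 24.5]); the cylinder at (6.5, 12.5) is not intersected at this z (z outside [10, 17.5]); the cylinder at (-2, 0) is absent (z outside [7, 23.5]); Taking the union: only the 24.5×25 cube is present, so the union is just that shape — 1 connected region; the cube at (1, 8) is absent (z outside [16.5, 26.5]); Taking the first minus the rest: none of the subtracted shapes is present at this height, so the result so far is unchanged — 1 connected region; (whole slice rotated 5° about Z — lengths, areas and connectivity unchanged). The result has 1 disconnected region.

1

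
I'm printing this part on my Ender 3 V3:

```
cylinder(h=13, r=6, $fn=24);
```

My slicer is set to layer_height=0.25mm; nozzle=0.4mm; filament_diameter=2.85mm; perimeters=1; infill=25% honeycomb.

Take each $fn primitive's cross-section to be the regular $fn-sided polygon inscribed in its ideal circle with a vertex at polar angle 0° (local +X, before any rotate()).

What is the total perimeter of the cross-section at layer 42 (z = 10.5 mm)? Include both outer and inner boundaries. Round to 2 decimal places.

37.59 mm

At z = 10.5 mm: the r=6 cylinder gives a regular 24-gon of circumradius 6 (constant along its height) (perimeter = 2·24·6.000·sin(180°/24) = 37.59 mm). Overall, the cross-section is a single solid region. Total boundary length (outer) = 37.59 mm.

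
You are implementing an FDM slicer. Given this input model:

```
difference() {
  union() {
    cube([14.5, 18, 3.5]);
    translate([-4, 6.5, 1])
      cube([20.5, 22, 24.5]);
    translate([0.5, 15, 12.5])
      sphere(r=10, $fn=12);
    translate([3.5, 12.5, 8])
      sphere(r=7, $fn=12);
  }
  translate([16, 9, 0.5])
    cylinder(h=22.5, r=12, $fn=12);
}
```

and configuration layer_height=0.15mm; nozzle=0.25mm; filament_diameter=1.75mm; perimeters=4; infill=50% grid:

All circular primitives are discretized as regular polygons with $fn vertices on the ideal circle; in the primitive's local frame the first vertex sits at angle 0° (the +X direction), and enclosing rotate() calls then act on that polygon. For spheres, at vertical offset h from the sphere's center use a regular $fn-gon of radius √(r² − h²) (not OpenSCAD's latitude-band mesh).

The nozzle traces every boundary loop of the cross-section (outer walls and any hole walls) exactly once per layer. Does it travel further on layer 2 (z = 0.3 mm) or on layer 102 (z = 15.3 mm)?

layer 102 (z = 15.3 mm)

Layer 2 (z = 0.3): the 14.5×18 cube contributes its full rectangle (perimeter 65.00 mm); the cube at (-4, 6.5) does not reach this height (z outside [1, 25.5]); the sphere at (0.5, 15) is absent (|z−center|=12.200 > r=10); the sphere at (3.5, 12.5) is absent (|z−center|=7.700 > r=7); Combining (union): only the 14.5×18 cube is present, so the union is just that shape — boundary = 65.00 mm; the cylinder at (16, 9) does not reach this height (z outside [0.5, 23]); After the difference (first − rest): none of the subtracted shapes is present at this height, so the result so far is unchanged — boundary = 65.00 mm. So its perimeter = 65.00 mm. Layer 102 (z = 15.3): the cube does not reach this height (z outside [0, 3.5]); the 20.5×22 cube at (-4, 6.5) contributes its full rectangle (perimeter 85.00 mm); the sphere at (0.5, 15): section is a regular 12-gon, circumradius = √(r²−h²) = √(10²−2.8²) = 9.600 (perimeter = 2·12·9.600·sin(180°/12) = 59.63 mm); the sphere at (3.5, 12.5) is absent (|z−center|=7.300 > r=7); Combining (union): the regions partially overlap (shared area 214.70 mm²), so the edge portions inside another operand are dropped and the merged outline is re-measured after clipping — boundary = 89.00 mm; the r=12 cylinder at (16, 9) contributes a regular 12-gon of circumradius 12 (perimeter = 2·12·12.000·sin(180°/12) = 74.54 mm); Subtracting the remaining from the first: starting from the result so far, the r=12 cylinder at (16, 9) partially overlaps it — only the 144.38 mm² overlap (of its 432.00 mm²) is removed, clipping the outline — boundary = 84.54 mm. So its perimeter = 84.54 mm. Layer 102 is larger (84.54 vs 65.00 mm).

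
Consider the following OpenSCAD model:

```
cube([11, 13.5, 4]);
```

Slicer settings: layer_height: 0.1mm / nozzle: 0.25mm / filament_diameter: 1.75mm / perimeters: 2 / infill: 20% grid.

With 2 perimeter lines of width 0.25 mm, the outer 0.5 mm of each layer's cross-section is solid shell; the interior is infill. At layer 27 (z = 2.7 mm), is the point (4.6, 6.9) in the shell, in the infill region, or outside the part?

infill

At z = 2.7 mm: the 11×13.5 cube contributes its full rectangle. Overall, the cross-section is a single solid region. The nearest boundary edge runs (0.00, 13.50)→(0.00, 0.00); distance from the point to it = 4.60 mm. The point is inside the cross-section and 4.60 mm from the nearest boundary — more than the 0.5 mm shell width (2 × 0.25), so it's in the infill interior.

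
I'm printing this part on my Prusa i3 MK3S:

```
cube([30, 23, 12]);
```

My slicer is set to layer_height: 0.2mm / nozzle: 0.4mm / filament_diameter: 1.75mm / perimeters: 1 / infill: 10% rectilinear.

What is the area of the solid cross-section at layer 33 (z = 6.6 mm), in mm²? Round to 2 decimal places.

At z = 6.6 mm: the cube is present — its section is the full 30×23 rectangle (area 690.00 mm²). Overall, the cross-section is a single solid region. Net area = 690.00 mm².

690.00 mm²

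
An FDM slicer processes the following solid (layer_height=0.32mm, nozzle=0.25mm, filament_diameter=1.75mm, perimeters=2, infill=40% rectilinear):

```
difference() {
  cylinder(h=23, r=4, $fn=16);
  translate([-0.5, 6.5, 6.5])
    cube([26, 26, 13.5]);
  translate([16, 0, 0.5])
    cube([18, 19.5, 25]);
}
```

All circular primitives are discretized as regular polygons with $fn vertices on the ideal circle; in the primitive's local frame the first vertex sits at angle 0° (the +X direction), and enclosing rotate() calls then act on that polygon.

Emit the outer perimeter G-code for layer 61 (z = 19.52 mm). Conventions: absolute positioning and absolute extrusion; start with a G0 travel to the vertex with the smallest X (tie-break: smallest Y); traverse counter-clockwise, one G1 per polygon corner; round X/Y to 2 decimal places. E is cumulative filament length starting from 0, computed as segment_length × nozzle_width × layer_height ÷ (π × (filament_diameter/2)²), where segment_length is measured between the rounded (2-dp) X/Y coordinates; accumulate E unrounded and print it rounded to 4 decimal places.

At z = 19.52 mm: the cylinder: section is a regular 16-gon, circumradius r=4; the 26×26 cube at (-0.5, 6.5) contributes its full rectangle; the cube at (16, 0) (footprint 18×19.5) is included at this height; After the difference (first − rest): starting from the r=4 cylinder, the 26×26 cube at (-0.5, 6.5) misses the remaining region (no effect); the 18×19.5 cube at (16, 0) misses the remaining region (no effect) — 1 connected region. The outline is a single polygon with 16 vertices. Extrusion per mm of travel: 0.25 × 0.32 / (π × 0.875²) = 0.033260. Accumulating E over each segment gives final E = 0.8311.

G0 X-4.00 Y0.00 Z19.52
G1 X-3.70 Y-1.53 E0.0519
G1 X-2.83 Y-2.83 E0.1039
G1 X-1.53 Y-3.70 E0.1559
G1 X0.00 Y-4.00 E0.2078
G1 X1.53 Y-3.70 E0.2596
G1 X2.83 Y-2.83 E0.3117
G1 X3.70 Y-1.53 E0.3637
G1 X4.00 Y0.00 E0.4155
G1 X3.70 Y1.53 E0.4674
G1 X2.83 Y2.83 E0.5194
G1 X1.53 Y3.70 E0.5714
G1 X0.00 Y4.00 E0.6233
G1 X-1.53 Y3.70 E0.6752
G1 X-2.83 Y2.83 E0.7272
G1 X-3.70 Y1.53 E0.7792
G1 X-4.00 Y0.00 E0.8311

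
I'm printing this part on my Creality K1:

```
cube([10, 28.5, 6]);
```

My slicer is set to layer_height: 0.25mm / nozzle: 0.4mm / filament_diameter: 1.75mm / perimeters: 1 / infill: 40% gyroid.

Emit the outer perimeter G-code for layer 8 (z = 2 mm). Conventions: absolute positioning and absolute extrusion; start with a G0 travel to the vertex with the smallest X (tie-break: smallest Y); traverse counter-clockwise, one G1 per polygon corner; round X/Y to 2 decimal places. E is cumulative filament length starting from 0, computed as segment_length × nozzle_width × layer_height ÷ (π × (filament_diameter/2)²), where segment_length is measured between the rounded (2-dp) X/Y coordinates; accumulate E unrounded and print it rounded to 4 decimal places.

G0 X0.00 Y0.00 Z2.00
G1 X10.00 Y0.00 E0.4158
G1 X10.00 Y28.50 E1.6006
G1 X0.00 Y28.50 E2.0164
G1 X0.00 Y0.00 E3.2013

At z = 2 mm: the cube is present — its section is the full 10×28.5 rectangle. The outline is a single polygon with 4 vertices. Extrusion per mm of travel: 0.4 × 0.25 / (π × 0.875²) = 0.041575. Accumulating E over each segment gives final E = 3.2013.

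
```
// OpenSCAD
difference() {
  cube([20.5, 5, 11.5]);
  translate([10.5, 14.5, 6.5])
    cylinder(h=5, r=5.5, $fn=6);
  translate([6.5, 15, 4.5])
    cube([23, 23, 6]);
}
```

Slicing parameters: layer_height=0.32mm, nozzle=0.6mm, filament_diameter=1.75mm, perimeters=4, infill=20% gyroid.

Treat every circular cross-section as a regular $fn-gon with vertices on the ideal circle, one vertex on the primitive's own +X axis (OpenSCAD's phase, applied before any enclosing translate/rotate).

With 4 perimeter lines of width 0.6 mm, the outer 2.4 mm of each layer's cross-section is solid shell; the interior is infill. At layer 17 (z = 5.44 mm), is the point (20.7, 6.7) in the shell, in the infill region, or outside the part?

outside

At z = 5.44 mm: the cube is present — its section is the full 20.5×5 rectangle; the cylinder at (10.5, 14.5) does not reach this height (z outside [6.5, 11.5]); the 23×23 cube at (6.5, 15) contributes its full rectangle; Subtracting the remaining from the first: starting from the 20.5×5 cube, the 23×23 cube at (6.5, 15) misses the remaining region (no effect) — 1 connected region. Overall, the cross-section is a single solid region. The nearest boundary edge runs (0.00, 5.00)→(20.50, 5.00); distance from the point to it = 1.71 mm. The point is not inside any of the regions above, so it lies outside the cross-section (1.71 mm from the nearest boundary).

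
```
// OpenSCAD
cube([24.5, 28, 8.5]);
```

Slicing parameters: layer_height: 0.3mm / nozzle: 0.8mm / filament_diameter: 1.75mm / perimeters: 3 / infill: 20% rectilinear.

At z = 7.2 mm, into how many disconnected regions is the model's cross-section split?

1

At z = 7.2 mm: the cube is present — its section is the full 24.5×28 rectangle. The result has 1 disconnected region.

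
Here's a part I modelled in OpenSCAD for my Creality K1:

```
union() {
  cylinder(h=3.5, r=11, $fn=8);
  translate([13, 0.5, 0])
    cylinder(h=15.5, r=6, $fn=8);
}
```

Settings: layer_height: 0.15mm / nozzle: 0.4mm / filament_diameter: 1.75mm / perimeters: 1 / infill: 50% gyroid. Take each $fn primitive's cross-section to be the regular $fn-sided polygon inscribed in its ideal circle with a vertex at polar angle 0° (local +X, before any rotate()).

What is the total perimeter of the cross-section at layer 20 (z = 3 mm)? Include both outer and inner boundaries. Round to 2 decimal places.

At z = 3 mm: the r=11 cylinder contributes a regular 8-gon of circumradius 11 (perimeter = 2·8·11.000·sin(180°/8) = 67.35 mm); the r=6 cylinder at (13, 0.5) contributes a regular 8-gon of circumradius 6 (perimeter = 2·8·6.000·sin(180°/8) = 36.74 mm); Merging all regions: the regions partially overlap (shared area 19.02 mm²), so the edge portions inside another operand are dropped and the merged outline is re-measured after clipping — boundary = 84.45 mm. Overall, the cross-section is a single solid region. Total boundary length (outer) = 84.45 mm.

84.45 mm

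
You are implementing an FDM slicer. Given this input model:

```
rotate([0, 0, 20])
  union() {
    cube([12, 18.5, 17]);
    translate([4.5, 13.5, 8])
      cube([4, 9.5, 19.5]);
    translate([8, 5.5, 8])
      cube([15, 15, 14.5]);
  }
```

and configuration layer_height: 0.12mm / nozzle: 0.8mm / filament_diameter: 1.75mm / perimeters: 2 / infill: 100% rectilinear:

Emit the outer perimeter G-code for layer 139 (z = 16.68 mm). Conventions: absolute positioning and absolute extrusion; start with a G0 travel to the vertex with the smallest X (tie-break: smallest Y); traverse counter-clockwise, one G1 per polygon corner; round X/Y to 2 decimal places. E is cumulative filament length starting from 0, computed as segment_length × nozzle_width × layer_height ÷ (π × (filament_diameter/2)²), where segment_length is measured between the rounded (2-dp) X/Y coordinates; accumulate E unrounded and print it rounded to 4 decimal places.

At z = 16.68 mm: the 12×18.5 cube contributes its full rectangle; the 4×9.5 cube at (4.5, 13.5) contributes its full rectangle; the cube at (8, 5.5) is present — its section is the full 15×15 rectangle; Taking the union: the regions partially overlap (shared area 73.00 mm²), so overlapping operands fuse into one piece — 1 connected region; (rotated 20° about Z; rotation is an isometry so areas/perimeters/island counts are preserved). The outline is a single polygon with 10 vertices. Extrusion per mm of travel: 0.8 × 0.12 / (π × 0.875²) = 0.039912. Accumulating E over each segment gives final E = 3.6719.

G0 X-6.33 Y17.38 Z16.68
G1 X0.00 Y0.00 E0.7382
G1 X11.28 Y4.10 E1.2173
G1 X9.40 Y9.27 E1.4368
G1 X19.73 Y13.03 E1.8756
G1 X14.60 Y27.13 E2.4744
G1 X0.98 Y22.17 E3.0530
G1 X0.12 Y24.52 E3.1529
G1 X-3.64 Y23.15 E3.3126
G1 X-2.10 Y18.92 E3.4922
G1 X-6.33 Y17.38 E3.6719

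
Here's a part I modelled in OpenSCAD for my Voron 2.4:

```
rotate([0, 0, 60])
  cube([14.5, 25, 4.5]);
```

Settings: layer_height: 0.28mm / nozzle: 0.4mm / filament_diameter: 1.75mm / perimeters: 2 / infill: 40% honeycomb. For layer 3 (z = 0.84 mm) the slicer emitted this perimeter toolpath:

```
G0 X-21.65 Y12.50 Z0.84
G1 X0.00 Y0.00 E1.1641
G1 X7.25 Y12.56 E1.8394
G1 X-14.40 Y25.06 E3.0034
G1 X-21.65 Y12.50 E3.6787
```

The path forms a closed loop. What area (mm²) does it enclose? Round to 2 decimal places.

Apply the shoelace formula to the sequence of (X, Y) vertices; enclosed area = 362.55 mm².

362.55 mm²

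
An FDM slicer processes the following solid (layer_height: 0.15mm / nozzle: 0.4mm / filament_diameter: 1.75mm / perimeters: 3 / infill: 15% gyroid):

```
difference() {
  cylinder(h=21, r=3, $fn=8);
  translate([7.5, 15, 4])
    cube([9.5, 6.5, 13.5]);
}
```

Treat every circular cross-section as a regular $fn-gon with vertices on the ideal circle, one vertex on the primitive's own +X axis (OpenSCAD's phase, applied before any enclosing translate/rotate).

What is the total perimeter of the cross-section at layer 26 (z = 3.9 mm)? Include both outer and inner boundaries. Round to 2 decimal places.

At z = 3.9 mm: the r=3 cylinder gives a regular 8-gon of circumradius 3 (constant along its height) (perimeter = 2·8·3.000·sin(180°/8) = 18.37 mm); the cube at (7.5, 15) is absent (z outside [4, 17.5]); Taking the first minus the rest: none of the subtracted shapes is present at this height, so the r=3 cylinder is unchanged — boundary = 18.37 mm. Overall, the cross-section is a single solid region. Total boundary length (outer) = 18.37 mm.

18.37 mm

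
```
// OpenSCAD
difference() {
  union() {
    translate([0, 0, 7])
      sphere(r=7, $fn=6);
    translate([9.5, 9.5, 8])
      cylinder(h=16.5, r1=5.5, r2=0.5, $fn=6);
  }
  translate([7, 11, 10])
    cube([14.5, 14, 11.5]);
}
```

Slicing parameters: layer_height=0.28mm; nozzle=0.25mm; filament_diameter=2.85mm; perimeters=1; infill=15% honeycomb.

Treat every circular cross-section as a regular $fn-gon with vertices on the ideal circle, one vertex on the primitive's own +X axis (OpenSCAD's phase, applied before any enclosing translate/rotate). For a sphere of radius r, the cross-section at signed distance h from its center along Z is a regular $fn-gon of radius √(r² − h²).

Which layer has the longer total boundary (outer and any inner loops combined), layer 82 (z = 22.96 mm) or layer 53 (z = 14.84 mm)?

layer 53 (z = 14.84 mm)

Layer 82 (z = 22.96): the sphere is not intersected at this z (|z−center|=15.960 > r=7); the cone at (9.5, 9.5) (r1=5.5→r2=0.5) has section circumradius 0.967 here — a regular 6-gon (perimeter = 2·6·0.967·sin(180°/6) = 5.80 mm); Merging all regions: only the cone at (9.5, 9.5) is present, so the union is just that shape — boundary = 5.80 mm; the cube at (7, 11) is absent (z outside [10, 21.5]); Subtracting the remaining from the first: none of the subtracted shapes is present at this height, so that combined region is unchanged — boundary = 5.80 mm. So its perimeter = 5.80 mm. Layer 53 (z = 14.84): the sphere is absent (|z−center|=7.840 > r=7); the cone at (9.5, 9.5): at t=0.415 of its height the radius interpolates to r₁+(r₂−r₁)t = 3.427, giving a regular 6-gon of that circumradius (perimeter = 2·6·3.427·sin(180°/6) = 20.56 mm); Merging all regions: only the cone at (9.5, 9.5) is present, so the union is just that shape — boundary = 20.56 mm; the cube at (7, 11) (footprint 14.5×14) is included at this height (perimeter 57.00 mm); Taking the first minus the rest: starting from the result so far, the 14.5×14 cube at (7, 11) partially overlaps it — only the 6.27 mm² overlap (of its 203.00 mm²) is removed, clipping the outline — boundary = 19.04 mm. So its perimeter = 19.04 mm. Layer 53 is larger (19.04 vs 5.80 mm).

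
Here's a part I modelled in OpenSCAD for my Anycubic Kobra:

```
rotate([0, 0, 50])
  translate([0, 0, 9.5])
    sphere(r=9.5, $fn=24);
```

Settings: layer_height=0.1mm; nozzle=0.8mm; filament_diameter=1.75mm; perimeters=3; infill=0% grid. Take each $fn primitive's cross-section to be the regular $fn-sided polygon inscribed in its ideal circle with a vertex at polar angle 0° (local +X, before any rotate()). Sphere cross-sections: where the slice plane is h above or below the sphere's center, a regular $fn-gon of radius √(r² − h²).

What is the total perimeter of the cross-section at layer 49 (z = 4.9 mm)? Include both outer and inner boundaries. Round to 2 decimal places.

52.08 mm

At z = 4.9 mm: the sphere: section is a regular 24-gon, circumradius = √(r²−h²) = √(9.5²−4.6²) = 8.312 (perimeter = 2·24·8.312·sin(180°/24) = 52.08 mm); (whole slice rotated 50° about Z — lengths, areas and connectivity unchanged). Overall, the cross-section is a single solid region. Total boundary length (outer) = 52.08 mm.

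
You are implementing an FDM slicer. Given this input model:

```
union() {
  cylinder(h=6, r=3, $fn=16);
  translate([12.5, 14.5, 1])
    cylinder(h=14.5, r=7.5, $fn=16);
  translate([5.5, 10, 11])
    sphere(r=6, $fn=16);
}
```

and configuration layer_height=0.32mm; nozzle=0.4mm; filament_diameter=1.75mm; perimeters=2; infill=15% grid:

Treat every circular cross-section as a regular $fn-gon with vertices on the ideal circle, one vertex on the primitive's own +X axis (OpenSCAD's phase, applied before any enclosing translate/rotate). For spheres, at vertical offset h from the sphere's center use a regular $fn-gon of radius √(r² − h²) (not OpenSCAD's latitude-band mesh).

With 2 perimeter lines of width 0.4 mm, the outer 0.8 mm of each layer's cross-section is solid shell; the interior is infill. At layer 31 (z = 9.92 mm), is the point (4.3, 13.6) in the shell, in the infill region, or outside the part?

At z = 9.92 mm: the cylinder is absent (z outside [0, 6]); the r=7.5 cylinder at (12.5, 14.5) contributes a regular 16-gon of circumradius 7.5; the sphere at (5.5, 10): section is a regular 16-gon, circumradius = √(r²−h²) = √(6²−1.08²) = 5.902; Taking the union: the regions partially overlap (shared area 34.76 mm²), so overlapping operands fuse into one piece — 1 connected region. Overall, the cross-section is a single solid region. The nearest boundary edge runs (3.24, 15.45)→(5.27, 15.86); distance from the point to it = 2.02 mm. The point is inside the cross-section and 2.02 mm from the nearest boundary — more than the 0.8 mm shell width (2 × 0.4), so it's in the infill interior.

infill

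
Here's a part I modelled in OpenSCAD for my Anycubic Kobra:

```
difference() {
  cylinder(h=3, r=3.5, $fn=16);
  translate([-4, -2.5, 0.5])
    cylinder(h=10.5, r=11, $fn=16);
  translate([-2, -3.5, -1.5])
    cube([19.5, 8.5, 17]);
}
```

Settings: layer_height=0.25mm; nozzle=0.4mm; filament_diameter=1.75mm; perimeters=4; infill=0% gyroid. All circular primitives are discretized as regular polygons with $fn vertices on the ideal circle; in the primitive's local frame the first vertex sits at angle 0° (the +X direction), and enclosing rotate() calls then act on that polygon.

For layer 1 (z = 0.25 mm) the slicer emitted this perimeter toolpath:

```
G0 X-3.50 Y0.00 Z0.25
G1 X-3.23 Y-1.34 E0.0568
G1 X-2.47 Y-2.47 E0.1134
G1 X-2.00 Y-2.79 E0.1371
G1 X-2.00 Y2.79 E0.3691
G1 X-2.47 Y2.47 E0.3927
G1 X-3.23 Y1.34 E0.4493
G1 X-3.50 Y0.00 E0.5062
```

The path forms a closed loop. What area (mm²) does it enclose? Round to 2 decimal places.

Apply the shoelace formula to the sequence of (X, Y) vertices; enclosed area = 5.73 mm².

5.73 mm²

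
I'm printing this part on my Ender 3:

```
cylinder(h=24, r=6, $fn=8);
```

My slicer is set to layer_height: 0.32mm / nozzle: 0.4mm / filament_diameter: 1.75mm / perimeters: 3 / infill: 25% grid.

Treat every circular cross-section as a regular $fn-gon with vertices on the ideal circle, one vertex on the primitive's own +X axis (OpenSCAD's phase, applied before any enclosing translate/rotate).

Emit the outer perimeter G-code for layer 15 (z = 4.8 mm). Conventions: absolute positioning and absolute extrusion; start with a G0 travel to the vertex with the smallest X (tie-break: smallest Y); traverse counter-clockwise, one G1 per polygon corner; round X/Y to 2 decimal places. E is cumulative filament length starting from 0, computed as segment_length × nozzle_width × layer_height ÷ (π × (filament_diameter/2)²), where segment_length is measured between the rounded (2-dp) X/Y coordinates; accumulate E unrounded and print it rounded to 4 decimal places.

G0 X-6.00 Y0.00 Z4.80
G1 X-4.24 Y-4.24 E0.2443
G1 X0.00 Y-6.00 E0.4886
G1 X4.24 Y-4.24 E0.7329
G1 X6.00 Y0.00 E0.9772
G1 X4.24 Y4.24 E1.2215
G1 X0.00 Y6.00 E1.4658
G1 X-4.24 Y4.24 E1.7101
G1 X-6.00 Y0.00 E1.9544

At z = 4.8 mm: the cylinder: section is a regular 8-gon, circumradius r=6. The outline is a single polygon with 8 vertices. Extrusion per mm of travel: 0.4 × 0.32 / (π × 0.875²) = 0.053216. Accumulating E over each segment gives final E = 1.9544.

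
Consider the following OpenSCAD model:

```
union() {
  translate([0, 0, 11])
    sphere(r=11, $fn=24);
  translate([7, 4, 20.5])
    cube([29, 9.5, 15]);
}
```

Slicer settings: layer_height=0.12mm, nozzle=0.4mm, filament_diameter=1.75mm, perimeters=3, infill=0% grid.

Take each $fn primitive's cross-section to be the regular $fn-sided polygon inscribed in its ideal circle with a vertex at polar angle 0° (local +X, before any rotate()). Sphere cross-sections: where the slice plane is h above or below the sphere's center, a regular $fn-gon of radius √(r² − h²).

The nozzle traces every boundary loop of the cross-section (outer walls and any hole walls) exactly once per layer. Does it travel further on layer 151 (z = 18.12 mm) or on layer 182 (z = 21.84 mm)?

Layer 151 (z = 18.12): the sphere: section is a regular 24-gon, circumradius = √(r²−h²) = √(11²−7.12²) = 8.385 (perimeter = 2·24·8.385·sin(180°/24) = 52.53 mm); the cube at (7, 4) is not intersected at this z (z outside [20.5, 35.5]); Combining (union): only the r=11 sphere is present, so the union is just that shape — boundary = 52.53 mm. So its perimeter = 52.53 mm. Layer 182 (z = 21.84): the r=11 sphere contributes a regular 24-gon of circumradius √(11²−10.84²) = 1.869 (perimeter = 2·24·1.869·sin(180°/24) = 11.71 mm); the cube at (7, 4) is present — its section is the full 29×9.5 rectangle (perimeter 77.00 mm); Combining (union): the 2 present regions are separate (no shared area or edge), so areas and boundary lengths simply add and each stays a separate island — boundary = 88.71 mm. So its perimeter = 88.71 mm. Layer 182 is larger (88.71 vs 52.53 mm).

layer 182 (z = 21.84 mm)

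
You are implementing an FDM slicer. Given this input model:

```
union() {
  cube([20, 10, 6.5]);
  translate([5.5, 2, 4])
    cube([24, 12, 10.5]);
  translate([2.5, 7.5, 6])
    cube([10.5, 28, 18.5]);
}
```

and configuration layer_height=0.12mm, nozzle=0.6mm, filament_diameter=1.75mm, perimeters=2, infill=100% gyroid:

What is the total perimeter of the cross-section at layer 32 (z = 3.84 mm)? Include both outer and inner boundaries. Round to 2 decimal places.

At z = 3.84 mm: the cube (footprint 20×10) is included at this height (perimeter 60.00 mm); the cube at (5.5, 2) is not intersected at this z (z outside [4, 14.5]); the cube at (2.5, 7.5) does not reach this height (z outside [6, 24.5]); Combining (union): only the 20×10 cube is present, so the union is just that shape — boundary = 60.00 mm. Overall, the cross-section is a single solid region. Total boundary length (outer) = 60.00 mm.

60.00 mm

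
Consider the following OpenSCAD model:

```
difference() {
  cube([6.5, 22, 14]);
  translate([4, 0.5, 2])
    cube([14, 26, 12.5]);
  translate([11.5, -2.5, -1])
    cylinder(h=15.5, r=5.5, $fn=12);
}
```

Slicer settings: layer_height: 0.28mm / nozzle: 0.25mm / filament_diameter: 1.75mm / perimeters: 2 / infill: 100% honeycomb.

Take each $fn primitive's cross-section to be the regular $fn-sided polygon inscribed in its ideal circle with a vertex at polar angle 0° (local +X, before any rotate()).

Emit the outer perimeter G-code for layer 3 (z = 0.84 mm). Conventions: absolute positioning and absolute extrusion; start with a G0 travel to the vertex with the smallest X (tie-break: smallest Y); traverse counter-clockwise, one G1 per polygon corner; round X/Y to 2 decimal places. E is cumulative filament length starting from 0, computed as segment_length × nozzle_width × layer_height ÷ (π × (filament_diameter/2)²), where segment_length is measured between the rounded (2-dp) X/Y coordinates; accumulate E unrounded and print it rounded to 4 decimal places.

At z = 0.84 mm: the cube is present — its section is the full 6.5×22 rectangle; the cube at (4, 0.5) is not intersected at this z (z outside [2, 14.5]); the cylinder at (11.5, -2.5): section is a regular 12-gon, circumradius r=5.5; Subtracting the remaining from the first: starting from the 6.5×22 cube, the r=5.5 cylinder at (11.5, -2.5) misses the remaining region (no effect) — 1 connected region. The outline is a single polygon with 4 vertices. Extrusion per mm of travel: 0.25 × 0.28 / (π × 0.875²) = 0.029103. Accumulating E over each segment gives final E = 1.6588.

G0 X0.00 Y0.00 Z0.84
G1 X6.50 Y0.00 E0.1892
G1 X6.50 Y22.00 E0.8294
G1 X0.00 Y22.00 E1.0186
G1 X0.00 Y0.00 E1.6588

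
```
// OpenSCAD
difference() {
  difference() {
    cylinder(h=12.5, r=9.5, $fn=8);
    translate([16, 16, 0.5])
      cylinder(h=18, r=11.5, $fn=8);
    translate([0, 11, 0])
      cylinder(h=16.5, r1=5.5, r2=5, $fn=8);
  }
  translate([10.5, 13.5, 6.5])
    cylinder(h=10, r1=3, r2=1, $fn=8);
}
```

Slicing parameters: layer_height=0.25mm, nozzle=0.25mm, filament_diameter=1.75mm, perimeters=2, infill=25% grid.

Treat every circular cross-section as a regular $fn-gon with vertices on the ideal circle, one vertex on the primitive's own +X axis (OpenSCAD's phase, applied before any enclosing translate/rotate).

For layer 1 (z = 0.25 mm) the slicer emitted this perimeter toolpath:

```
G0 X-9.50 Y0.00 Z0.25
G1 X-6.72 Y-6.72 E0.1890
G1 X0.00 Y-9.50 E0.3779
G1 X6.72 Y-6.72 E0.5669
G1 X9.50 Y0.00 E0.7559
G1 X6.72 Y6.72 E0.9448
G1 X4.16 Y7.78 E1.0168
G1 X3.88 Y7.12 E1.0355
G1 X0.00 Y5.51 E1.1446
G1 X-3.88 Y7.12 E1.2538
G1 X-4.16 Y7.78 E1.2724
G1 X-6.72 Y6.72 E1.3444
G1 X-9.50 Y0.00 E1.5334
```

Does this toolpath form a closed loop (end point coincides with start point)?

Start point (G0): (-9.50, 0.00). End point (last G1): the path returns to the start — closed.

yes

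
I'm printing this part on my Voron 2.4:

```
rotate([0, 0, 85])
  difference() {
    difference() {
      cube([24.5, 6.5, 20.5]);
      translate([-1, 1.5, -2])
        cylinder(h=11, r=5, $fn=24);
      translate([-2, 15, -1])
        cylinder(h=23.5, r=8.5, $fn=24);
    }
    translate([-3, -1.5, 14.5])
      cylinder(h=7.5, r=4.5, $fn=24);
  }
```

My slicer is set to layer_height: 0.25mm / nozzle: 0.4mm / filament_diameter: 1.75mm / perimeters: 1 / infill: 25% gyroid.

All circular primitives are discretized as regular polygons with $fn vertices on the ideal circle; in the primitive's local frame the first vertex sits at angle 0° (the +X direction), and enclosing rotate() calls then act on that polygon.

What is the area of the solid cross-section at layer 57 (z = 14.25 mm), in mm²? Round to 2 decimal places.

At z = 14.25 mm: the cube is present — its section is the full 24.5×6.5 rectangle (area 159.25 mm²); the cylinder at (-1, 1.5) does not reach this height (z outside [-2, 9]); the r=8.5 cylinder at (-2, 15) contributes a regular 24-gon of circumradius 8.5 (area = (24/2)·8.500²·sin(360°/24) = 224.40 mm²); Taking the first minus the rest: starting from the 24.5×6.5 cube (159.25 mm²), the r=8.5 cylinder at (-2, 15) misses the remaining region (no effect) — area = 159.25 mm²; the cylinder at (-3, -1.5) is absent (z outside [14.5, 22]); After the difference (first − rest): none of the subtracted shapes is present at this height, so that combined region is unchanged — area = 159.25 mm²; (whole slice rotated 85° about Z — lengths, areas and connectivity unchanged). Overall, the cross-section is a single solid region. Net area = 159.25 mm².

159.25 mm²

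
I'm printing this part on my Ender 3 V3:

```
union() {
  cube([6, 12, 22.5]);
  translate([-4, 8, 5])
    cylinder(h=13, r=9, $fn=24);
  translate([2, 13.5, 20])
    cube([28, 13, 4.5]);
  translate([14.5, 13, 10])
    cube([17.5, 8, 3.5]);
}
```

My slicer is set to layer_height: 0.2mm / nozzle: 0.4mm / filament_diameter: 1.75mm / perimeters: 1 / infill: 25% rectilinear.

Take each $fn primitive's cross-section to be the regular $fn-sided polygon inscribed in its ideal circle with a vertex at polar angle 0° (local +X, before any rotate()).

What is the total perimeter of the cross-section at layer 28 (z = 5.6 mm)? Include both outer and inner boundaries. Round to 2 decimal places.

At z = 5.6 mm: the cube (footprint 6×12) is included at this height (perimeter 36.00 mm); the r=9 cylinder at (-4, 8) gives a regular 24-gon of circumradius 9 (constant along its height) (perimeter = 2·24·9.000·sin(180°/24) = 56.39 mm); the cube at (2, 13.5) is absent (z outside [20, 24.5]); the cube at (14.5, 13) does not reach this height (z outside [10, 13.5]); Combining (union): the regions partially overlap (shared area 46.89 mm²), so the edge portions inside another operand are dropped and the merged outline is re-measured after clipping — boundary = 62.29 mm. Overall, the cross-section is a single solid region. Total boundary length (outer) = 62.29 mm.

62.29 mm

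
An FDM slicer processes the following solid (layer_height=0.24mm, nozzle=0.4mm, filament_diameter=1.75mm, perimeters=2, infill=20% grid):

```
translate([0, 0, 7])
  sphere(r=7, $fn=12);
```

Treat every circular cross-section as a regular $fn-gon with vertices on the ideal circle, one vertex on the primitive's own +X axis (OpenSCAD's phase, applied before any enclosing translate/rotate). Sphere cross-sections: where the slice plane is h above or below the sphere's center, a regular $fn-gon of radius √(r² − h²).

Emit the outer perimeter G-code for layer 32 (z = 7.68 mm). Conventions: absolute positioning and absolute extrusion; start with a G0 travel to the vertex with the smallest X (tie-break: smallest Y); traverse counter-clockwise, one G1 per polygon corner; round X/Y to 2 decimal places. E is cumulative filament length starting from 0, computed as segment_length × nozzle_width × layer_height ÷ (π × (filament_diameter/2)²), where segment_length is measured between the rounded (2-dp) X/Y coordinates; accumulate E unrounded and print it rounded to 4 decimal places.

At z = 7.68 mm: the r=7 sphere contributes a regular 12-gon of circumradius √(7²−0.68²) = 6.967. The outline is a single polygon with 12 vertices. Extrusion per mm of travel: 0.4 × 0.24 / (π × 0.875²) = 0.039912. Accumulating E over each segment gives final E = 1.7267.

G0 X-6.97 Y0.00 Z7.68
G1 X-6.03 Y-3.48 E0.1439
G1 X-3.48 Y-6.03 E0.2878
G1 X0.00 Y-6.97 E0.4317
G1 X3.48 Y-6.03 E0.5755
G1 X6.03 Y-3.48 E0.7195
G1 X6.97 Y0.00 E0.8634
G1 X6.03 Y3.48 E1.0072
G1 X3.48 Y6.03 E1.1512
G1 X0.00 Y6.97 E1.2950
G1 X-3.48 Y6.03 E1.4389
G1 X-6.03 Y3.48 E1.5828
G1 X-6.97 Y0.00 E1.7267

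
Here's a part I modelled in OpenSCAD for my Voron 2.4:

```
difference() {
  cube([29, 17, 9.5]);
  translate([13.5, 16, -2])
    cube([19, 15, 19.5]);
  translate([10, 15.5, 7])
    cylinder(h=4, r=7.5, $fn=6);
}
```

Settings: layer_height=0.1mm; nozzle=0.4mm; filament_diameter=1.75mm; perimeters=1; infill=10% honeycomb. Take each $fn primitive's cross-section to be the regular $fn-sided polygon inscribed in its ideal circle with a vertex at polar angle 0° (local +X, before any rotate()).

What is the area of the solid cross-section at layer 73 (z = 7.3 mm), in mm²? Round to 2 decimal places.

386.65 mm²

At z = 7.3 mm: the cube (footprint 29×17) is included at this height (area 493.00 mm²); the 19×15 cube at (13.5, 16) contributes its full rectangle (area 285.00 mm²); the r=7.5 cylinder at (10, 15.5) contributes a regular 6-gon of circumradius 7.5 (area = (6/2)·7.500²·sin(360°/6) = 146.14 mm²); Taking the first minus the rest: starting from the 29×17 cube (493.00 mm²), the 19×15 cube at (13.5, 16) partially overlaps it — only the 15.50 mm² overlap (of its 285.00 mm²) is removed, clipping the outline; the r=7.5 cylinder at (10, 15.5) partially overlaps it — only the 90.85 mm² overlap (of its 146.14 mm²) is removed, clipping the outline — area = 386.65 mm². Overall, the cross-section is a single solid region. Net area = 386.65 mm².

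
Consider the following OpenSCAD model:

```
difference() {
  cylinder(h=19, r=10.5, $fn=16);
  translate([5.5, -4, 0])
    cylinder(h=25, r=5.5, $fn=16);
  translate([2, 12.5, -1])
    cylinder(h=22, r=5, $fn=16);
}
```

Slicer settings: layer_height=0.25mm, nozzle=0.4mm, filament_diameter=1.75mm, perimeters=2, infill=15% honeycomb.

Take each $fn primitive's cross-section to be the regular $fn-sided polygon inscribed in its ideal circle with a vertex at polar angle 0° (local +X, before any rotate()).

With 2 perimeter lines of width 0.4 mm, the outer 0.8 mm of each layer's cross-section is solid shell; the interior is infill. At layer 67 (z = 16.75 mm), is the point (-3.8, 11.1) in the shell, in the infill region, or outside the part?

At z = 16.75 mm: the r=10.5 cylinder contributes a regular 16-gon of circumradius 10.5; the cylinder at (5.5, -4): section is a regular 16-gon, circumradius r=5.5; the cylinder at (2, 12.5): section is a regular 16-gon, circumradius r=5; Taking the first minus the rest: starting from the r=10.5 cylinder, the r=5.5 cylinder at (5.5, -4) partially overlaps it — only the 78.88 mm² overlap (of its 92.61 mm²) is removed, clipping the outline; the r=5 cylinder at (2, 12.5) partially overlaps it — only the 14.14 mm² overlap (of its 76.54 mm²) is removed, clipping the outline — 1 connected region. Overall, the cross-section is a single solid region. The nearest boundary edge runs (-4.02, 9.70)→(-2.26, 10.05); distance from the point to it = 1.33 mm. The point is not inside any of the regions above, so it lies outside the cross-section (1.33 mm from the nearest boundary).

outside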